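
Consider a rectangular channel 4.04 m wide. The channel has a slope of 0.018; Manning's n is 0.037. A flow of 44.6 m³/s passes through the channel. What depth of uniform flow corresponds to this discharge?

y_n = 2.75 m

Manning's equation rearranged: A R^(2/3) = nQ / (1·√S) = 0.037 × 44.6 / (√0.018) = 12.3.
Trying y = 2.17 m: A R^(2/3) = 9.035 — short.
Trying y = 3.44 m: A R^(2/3) = 16.32 — over.
Trying y = 2.75 m: A R^(2/3) = 12.3 — matches.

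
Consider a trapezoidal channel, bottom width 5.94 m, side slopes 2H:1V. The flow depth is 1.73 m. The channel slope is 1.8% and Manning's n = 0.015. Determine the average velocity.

V = 10 m/s

With bottom width b = 5.94 m and side slope z = 2: A = (b + zy)y = (5.94 + 2×1.73)×1.73 = 16.26 m²; P = b + 2y√(1+z²) = 5.94 + 2×1.73×2.236 = 13.68 m.
Hydraulic radius R = A/P = 16.26/13.68 = 1.189 m.
From Manning's equation, V = (1/n) R^(2/3) S^(1/2) = (1/0.015) × 1.189^(2/3) × 0.018^(1/2) = 10 m/s.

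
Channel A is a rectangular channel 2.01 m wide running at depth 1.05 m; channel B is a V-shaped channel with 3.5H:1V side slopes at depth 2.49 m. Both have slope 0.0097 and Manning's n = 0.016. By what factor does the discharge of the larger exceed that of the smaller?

18.1

Channel A: Flow area A = b·y = 2.01 × 1.05 = 2.111 m². Wetted perimeter P = b + 2y = 2.01 + 2×1.05 = 4.11 m. Hydraulic radius R = A/P = 2.111/4.11 = 0.5135 m. Q_A = (1/0.016)·2.111·0.5135^(2/3)·√0.0097 = 8.331 m³/s.
Channel B: For a triangular section with side slope z = 3.5: A = zy² = 3.5×2.49² = 21.7 m²; P = 2y√(1+z²) = 2×2.49×3.64 = 18.13 m. Hydraulic radius R = A/P = 21.7/18.13 = 1.197 m. Q_B = (1/0.016)·21.7·1.197^(2/3)·√0.0097 = 150.6 m³/s.
The larger discharge is 150.6 m³/s and the smaller is 8.331 m³/s; the ratio is 18.1.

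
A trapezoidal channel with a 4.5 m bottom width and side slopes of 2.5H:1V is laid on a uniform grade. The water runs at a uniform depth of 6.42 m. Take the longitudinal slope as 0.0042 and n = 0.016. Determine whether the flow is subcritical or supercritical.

With bottom width b = 4.5 m and side slope z = 2.5: A = (b + zy)y = (4.5 + 2.5×6.42)×6.42 = 131.9 m²; P = b + 2y√(1+z²) = 4.5 + 2×6.42×2.693 = 39.07 m.
Hydraulic radius R = A/P = 131.9/39.07 = 3.377 m.
V = (1/n) R^(2/3) √S = (1/0.016) × 3.377^(2/3) × √0.0042 = 9.116 m/s. Hydraulic depth D_h = A/T = 131.9/36.6 = 3.605 m.
Froude number Fr = V/√(g·D_h) = 9.116/√(9.81×3.605) = 1.53, which is greater than 1, so the flow is supercritical.

supercritical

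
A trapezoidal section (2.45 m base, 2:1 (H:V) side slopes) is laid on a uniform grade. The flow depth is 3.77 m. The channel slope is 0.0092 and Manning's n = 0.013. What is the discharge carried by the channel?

Q = 434 m³/s

With bottom width b = 2.45 m and side slope z = 2: A = (b + zy)y = (2.45 + 2×3.77)×3.77 = 37.66 m²; P = b + 2y√(1+z²) = 2.45 + 2×3.77×2.236 = 19.31 m.
Hydraulic radius R = A/P = 37.66/19.31 = 1.95 m.
Manning's equation: Q = (1/n) A R^(2/3) S^(1/2) = (1/0.013) × 37.66 × 1.95^(2/3) × 0.0092^(1/2) = 434 m³/s.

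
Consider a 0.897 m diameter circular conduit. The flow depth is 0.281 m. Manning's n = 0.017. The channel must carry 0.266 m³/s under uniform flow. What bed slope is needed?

For a circular section of diameter D = 0.897 m at depth y = 0.281 m, the central angle is θ = 2 arccos(1 − 2y/D) = 2.376 rad. Then A = (D²/8)(θ − sin θ) = 0.1693 m² and P = Dθ/2 = 1.066 m.
Hydraulic radius R = A/P = 0.1693/1.066 = 0.1589 m.
From Manning's equation, S = [nQ / (1 A R^(2/3))]² = [0.017 × 0.266 / (1 × 0.1693 × 0.1589^(2/3))]² = 0.00829.

S = 0.00829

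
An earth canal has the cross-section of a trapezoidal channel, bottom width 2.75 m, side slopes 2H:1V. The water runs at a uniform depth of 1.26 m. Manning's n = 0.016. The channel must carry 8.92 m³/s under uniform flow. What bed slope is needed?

S = 0.000631

With bottom width b = 2.75 m and side slope z = 2: A = (b + zy)y = (2.75 + 2×1.26)×1.26 = 6.64 m²; P = b + 2y√(1+z²) = 2.75 + 2×1.26×2.236 = 8.385 m.
Hydraulic radius R = A/P = 6.64/8.385 = 0.7919 m.
From Manning's equation, S = [nQ / (1 A R^(2/3))]² = [0.016 × 8.92 / (1 × 6.64 × 0.7919^(2/3))]² = 0.000631.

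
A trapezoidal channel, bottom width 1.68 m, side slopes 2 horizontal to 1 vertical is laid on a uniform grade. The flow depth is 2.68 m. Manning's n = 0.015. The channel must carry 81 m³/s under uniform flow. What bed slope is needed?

With bottom width b = 1.68 m and side slope z = 2: A = (b + zy)y = (1.68 + 2×2.68)×2.68 = 18.87 m²; P = b + 2y√(1+z²) = 1.68 + 2×2.68×2.236 = 13.67 m.
Hydraulic radius R = A/P = 18.87/13.67 = 1.381 m.
From Manning's equation, S = [nQ / (1 A R^(2/3))]² = [0.015 × 81 / (1 × 18.87 × 1.381^(2/3))]² = 0.0027.

S = 0.0027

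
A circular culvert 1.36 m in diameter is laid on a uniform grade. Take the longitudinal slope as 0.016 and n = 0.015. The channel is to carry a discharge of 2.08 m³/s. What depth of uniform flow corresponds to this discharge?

Manning's equation rearranged: A R^(2/3) = nQ / (1·√S) = 0.015 × 2.08 / (√0.016) = 0.2467.
At y = 0.401 m: A R^(2/3) = 0.134 — too small.
At y = 0.619 m: A R^(2/3) = 0.3007 — too large.
At y = 0.554 m: A R^(2/3) = 0.2465 — matches.

y_n = 0.554 m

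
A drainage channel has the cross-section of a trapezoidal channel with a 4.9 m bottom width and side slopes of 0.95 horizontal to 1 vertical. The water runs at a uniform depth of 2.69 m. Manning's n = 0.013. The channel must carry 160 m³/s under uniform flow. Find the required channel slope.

S = 0.00562

With bottom width b = 4.9 m and side slope z = 0.95: A = (b + zy)y = (4.9 + 0.95×2.69)×2.69 = 20.06 m²; P = b + 2y√(1+z²) = 4.9 + 2×2.69×1.379 = 12.32 m.
Hydraulic radius R = A/P = 20.06/12.32 = 1.628 m.
From Manning's equation, S = [nQ / (1 A R^(2/3))]² = [0.013 × 160 / (1 × 20.06 × 1.628^(2/3))]² = 0.00562.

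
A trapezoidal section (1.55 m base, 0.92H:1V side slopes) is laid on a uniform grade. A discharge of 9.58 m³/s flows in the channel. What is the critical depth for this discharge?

y_c = 1.23 m

At critical depth, Q² T / (g A³) = 1, i.e. A³/T = Q²/g = 9.58²/9.81 = 9.355.
Trying y = 1.55 m: A³/T = 22.3 — too large.
Trying y = 1.23 m: A³/T = 9.41 — ≈ 9.355.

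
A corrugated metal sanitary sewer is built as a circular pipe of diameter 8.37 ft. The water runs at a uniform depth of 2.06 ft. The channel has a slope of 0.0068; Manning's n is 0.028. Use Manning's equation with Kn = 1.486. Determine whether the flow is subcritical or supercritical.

subcritical

For a circular section of diameter D = 8.37 ft at depth y = 2.06 ft, the central angle is θ = 2 arccos(1 − 2y/D) = 2.076 rad. Then A = (D²/8)(θ − sin θ) = 10.52 ft² and P = Dθ/2 = 8.69 ft.
Hydraulic radius R = A/P = 10.52/8.69 = 1.211 ft.
V = (1.486/n) R^(2/3) √S = (1.486/0.028) × 1.211^(2/3) × √0.0068 = 4.972 ft/s. Hydraulic depth D_h = A/T = 10.52/7.211 = 1.459 ft.
Froude number Fr = V/√(g·D_h) = 4.972/√(32.2×1.459) = 0.725, which is less than 1, so the flow is subcritical.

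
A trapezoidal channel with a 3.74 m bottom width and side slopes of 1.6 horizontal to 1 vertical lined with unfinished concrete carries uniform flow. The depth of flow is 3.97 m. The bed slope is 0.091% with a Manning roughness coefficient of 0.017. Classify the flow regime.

With bottom width b = 3.74 m and side slope z = 1.6: A = (b + zy)y = (3.74 + 1.6×3.97)×3.97 = 40.07 m²; P = b + 2y√(1+z²) = 3.74 + 2×3.97×1.887 = 18.72 m.
Hydraulic radius R = A/P = 40.07/18.72 = 2.14 m.
V = (1/n) R^(2/3) √S = (1/0.017) × 2.14^(2/3) × √0.00091 = 2.947 m/s. Hydraulic depth D_h = A/T = 40.07/16.44 = 2.436 m.
Froude number Fr = V/√(g·D_h) = 2.947/√(9.81×2.436) = 0.603, which is less than 1, so the flow is subcritical.

subcritical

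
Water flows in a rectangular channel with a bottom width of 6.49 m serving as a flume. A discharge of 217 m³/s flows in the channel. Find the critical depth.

y_c = 4.85 m

For a rectangular channel, critical depth y_c = (q²/g)^(1/3) where q = Q/b = 217/6.49 = 33.44 m²/s.
So y_c = (33.44²/9.81)^(1/3) = 4.85 m.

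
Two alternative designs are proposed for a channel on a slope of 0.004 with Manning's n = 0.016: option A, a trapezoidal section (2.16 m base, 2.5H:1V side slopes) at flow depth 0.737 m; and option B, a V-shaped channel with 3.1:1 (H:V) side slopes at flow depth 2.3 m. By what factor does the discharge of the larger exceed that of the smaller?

Channel A: With bottom width b = 2.16 m and side slope z = 2.5: A = (b + zy)y = (2.16 + 2.5×0.737)×0.737 = 2.95 m²; P = b + 2y√(1+z²) = 2.16 + 2×0.737×2.693 = 6.129 m. Hydraulic radius R = A/P = 2.95/6.129 = 0.4813 m. Q_A = (1/0.016)·2.95·0.4813^(2/3)·√0.004 = 7.161 m³/s.
Channel B: For a triangular section with side slope z = 3.1: A = zy² = 3.1×2.3² = 16.4 m²; P = 2y√(1+z²) = 2×2.3×3.257 = 14.98 m. Hydraulic radius R = A/P = 16.4/14.98 = 1.094 m. Q_B = (1/0.016)·16.4·1.094^(2/3)·√0.004 = 68.84 m³/s.
The larger discharge is 68.84 m³/s and the smaller is 7.161 m³/s; the ratio is 9.61.

9.61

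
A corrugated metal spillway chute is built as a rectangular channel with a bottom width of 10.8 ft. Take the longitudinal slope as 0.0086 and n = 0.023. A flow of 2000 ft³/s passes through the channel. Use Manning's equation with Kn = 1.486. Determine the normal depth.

y_n = 12.7 ft

Manning's equation rearranged: A R^(2/3) = nQ / (1.486·√S) = 0.023 × 2000 / (1.486 × √0.0086) = 333.8.
Try y = 9.62 ft: A R^(2/3) = 237.6 — too small.
Try y = 15.7 ft: A R^(2/3) = 428.5 — too large.
Try y = 12.7 ft: A R^(2/3) = 333.4 — matches.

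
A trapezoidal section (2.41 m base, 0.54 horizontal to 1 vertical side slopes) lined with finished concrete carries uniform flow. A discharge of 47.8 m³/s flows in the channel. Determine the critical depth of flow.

At critical depth, Q² T / (g A³) = 1, i.e. A³/T = Q²/g = 47.8²/9.81 = 232.9.
Try y = 2.17 m: A³/T = 98.78 — low.
Try y = 2.76 m: A³/T = 231.4 — ≈ 232.9.

y_c = 2.76 m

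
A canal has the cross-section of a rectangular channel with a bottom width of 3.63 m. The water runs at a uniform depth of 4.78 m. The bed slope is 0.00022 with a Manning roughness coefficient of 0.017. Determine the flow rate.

Flow area A = b·y = 3.63 × 4.78 = 17.35 m². Wetted perimeter P = b + 2y = 3.63 + 2×4.78 = 13.19 m.
Hydraulic radius R = A/P = 17.35/13.19 = 1.315 m.
Manning's equation: Q = (1/n) A R^(2/3) S^(1/2) = (1/0.017) × 17.35 × 1.315^(2/3) × 0.00022^(1/2) = 18.2 m³/s.

Q = 18.2 m³/s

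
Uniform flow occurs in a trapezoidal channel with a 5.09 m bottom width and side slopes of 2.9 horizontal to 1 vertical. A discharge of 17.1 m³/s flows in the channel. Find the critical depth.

y_c = 0.88 m

At critical depth, Q² T / (g A³) = 1, i.e. A³/T = Q²/g = 17.1²/9.81 = 29.81.
Try y = 1.06 m: A³/T = 57.67 — high.
Try y = 0.792 m: A³/T = 20.68 — low.
Try y = 0.88 m: A³/T = 29.83 — ≈ 29.81.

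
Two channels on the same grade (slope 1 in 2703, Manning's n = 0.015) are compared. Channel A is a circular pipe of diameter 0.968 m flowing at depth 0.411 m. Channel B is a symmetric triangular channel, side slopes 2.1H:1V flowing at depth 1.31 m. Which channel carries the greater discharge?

Channel A: For a circular section of diameter D = 0.968 m at depth y = 0.411 m, the central angle is θ = 2 arccos(1 − 2y/D) = 2.839 rad. Then A = (D²/8)(θ − sin θ) = 0.2976 m² and P = Dθ/2 = 1.374 m. Hydraulic radius R = A/P = 0.2976/1.374 = 0.2166 m. Q_A = (1/0.015)·0.2976·0.2166^(2/3)·√0.00037 = 0.1376 m³/s.
Channel B: For a triangular section with side slope z = 2.1: A = zy² = 2.1×1.31² = 3.604 m²; P = 2y√(1+z²) = 2×1.31×2.326 = 6.094 m. Hydraulic radius R = A/P = 3.604/6.094 = 0.5914 m. Q_B = (1/0.015)·3.604·0.5914^(2/3)·√0.00037 = 3.256 m³/s.
Q_A = 0.1376 m³/s vs Q_B = 3.256 m³/s, so channel B carries more.

channel B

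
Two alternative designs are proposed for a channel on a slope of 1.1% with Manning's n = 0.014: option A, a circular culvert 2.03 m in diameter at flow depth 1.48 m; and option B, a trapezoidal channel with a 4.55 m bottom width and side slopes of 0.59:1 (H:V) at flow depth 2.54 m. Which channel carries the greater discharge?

Channel A: For a circular section of diameter D = 2.03 m at depth y = 1.48 m, the central angle is θ = 2 arccos(1 − 2y/D) = 4.093 rad. Then A = (D²/8)(θ − sin θ) = 2.528 m² and P = Dθ/2 = 4.155 m. Hydraulic radius R = A/P = 2.528/4.155 = 0.6085 m. Q_A = (1/0.014)·2.528·0.6085^(2/3)·√0.011 = 13.6 m³/s.
Channel B: With bottom width b = 4.55 m and side slope z = 0.59: A = (b + zy)y = (4.55 + 0.59×2.54)×2.54 = 15.36 m²; P = b + 2y√(1+z²) = 4.55 + 2×2.54×1.161 = 10.45 m. Hydraulic radius R = A/P = 15.36/10.45 = 1.47 m. Q_B = (1/0.014)·15.36·1.47^(2/3)·√0.011 = 148.8 m³/s.
Q_A = 13.6 m³/s vs Q_B = 148.8 m³/s, so channel B carries more.

channel B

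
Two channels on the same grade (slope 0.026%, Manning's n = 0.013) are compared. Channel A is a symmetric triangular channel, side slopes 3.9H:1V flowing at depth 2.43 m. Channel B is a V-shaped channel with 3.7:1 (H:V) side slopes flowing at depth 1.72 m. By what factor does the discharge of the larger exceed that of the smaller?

Channel A: For a triangular section with side slope z = 3.9: A = zy² = 3.9×2.43² = 23.03 m²; P = 2y√(1+z²) = 2×2.43×4.026 = 19.57 m. Hydraulic radius R = A/P = 23.03/19.57 = 1.177 m. Q_A = (1/0.013)·23.03·1.177^(2/3)·√0.00026 = 31.84 m³/s.
Channel B: For a triangular section with side slope z = 3.7: A = zy² = 3.7×1.72² = 10.95 m²; P = 2y√(1+z²) = 2×1.72×3.833 = 13.18 m. Hydraulic radius R = A/P = 10.95/13.18 = 0.8302 m. Q_B = (1/0.013)·10.95·0.8302^(2/3)·√0.00026 = 11.99 m³/s.
The larger discharge is 31.84 m³/s and the smaller is 11.99 m³/s; the ratio is 2.65.

2.65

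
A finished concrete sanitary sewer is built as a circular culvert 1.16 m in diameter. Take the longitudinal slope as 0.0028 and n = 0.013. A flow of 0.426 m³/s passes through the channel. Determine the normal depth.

Manning's equation rearranged: A R^(2/3) = nQ / (1·√S) = 0.013 × 0.426 / (√0.0028) = 0.1047.
At y = 0.279 m: A R^(2/3) = 0.05874 — low.
At y = 0.457 m: A R^(2/3) = 0.1517 — high.
At y = 0.375 m: A R^(2/3) = 0.1047 — matches.

y_n = 0.375 m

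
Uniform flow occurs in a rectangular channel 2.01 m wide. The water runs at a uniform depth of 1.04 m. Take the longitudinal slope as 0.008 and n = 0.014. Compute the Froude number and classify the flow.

supercritical

Flow area A = b·y = 2.01 × 1.04 = 2.09 m². Wetted perimeter P = b + 2y = 2.01 + 2×1.04 = 4.09 m.
Hydraulic radius R = A/P = 2.09/4.09 = 0.5111 m.
V = (1/n) R^(2/3) √S = (1/0.014) × 0.5111^(2/3) × √0.008 = 4.084 m/s. Hydraulic depth D_h = A/T = 2.09/2.01 = 1.04 m.
Froude number Fr = V/√(g·D_h) = 4.084/√(9.81×1.04) = 1.28, which is greater than 1, so the flow is supercritical.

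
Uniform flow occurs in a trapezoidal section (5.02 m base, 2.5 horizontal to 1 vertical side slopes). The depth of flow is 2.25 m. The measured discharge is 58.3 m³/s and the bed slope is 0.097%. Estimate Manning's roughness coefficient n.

n = 0.016

With bottom width b = 5.02 m and side slope z = 2.5: A = (b + zy)y = (5.02 + 2.5×2.25)×2.25 = 23.95 m²; P = b + 2y√(1+z²) = 5.02 + 2×2.25×2.693 = 17.14 m.
Hydraulic radius R = A/P = 23.95/17.14 = 1.398 m.
Rearranging Manning's equation: n = (1/Q) A R^(2/3) S^(1/2) = (1/58.3) × 23.95 × 1.398^(2/3) × √0.00097 = 0.016.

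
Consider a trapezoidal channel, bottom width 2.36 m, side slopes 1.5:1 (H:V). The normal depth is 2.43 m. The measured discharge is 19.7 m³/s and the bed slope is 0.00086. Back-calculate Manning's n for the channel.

With bottom width b = 2.36 m and side slope z = 1.5: A = (b + zy)y = (2.36 + 1.5×2.43)×2.43 = 14.59 m²; P = b + 2y√(1+z²) = 2.36 + 2×2.43×1.803 = 11.12 m.
Hydraulic radius R = A/P = 14.59/11.12 = 1.312 m.
Rearranging Manning's equation: n = (1/Q) A R^(2/3) S^(1/2) = (1/19.7) × 14.59 × 1.312^(2/3) × √0.00086 = 0.026.

n = 0.026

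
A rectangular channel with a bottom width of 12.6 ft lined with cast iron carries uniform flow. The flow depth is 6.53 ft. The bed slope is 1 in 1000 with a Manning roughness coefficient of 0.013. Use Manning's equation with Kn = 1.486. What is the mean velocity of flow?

V = 7.86 ft/s

Flow area A = b·y = 12.6 × 6.53 = 82.28 ft². Wetted perimeter P = b + 2y = 12.6 + 2×6.53 = 25.66 ft.
Hydraulic radius R = A/P = 82.28/25.66 = 3.206 ft.
From Manning's equation, V = (1.486/n) R^(2/3) S^(1/2) = (1.486/0.013) × 3.206^(2/3) × 0.001^(1/2) = 7.86 ft/s.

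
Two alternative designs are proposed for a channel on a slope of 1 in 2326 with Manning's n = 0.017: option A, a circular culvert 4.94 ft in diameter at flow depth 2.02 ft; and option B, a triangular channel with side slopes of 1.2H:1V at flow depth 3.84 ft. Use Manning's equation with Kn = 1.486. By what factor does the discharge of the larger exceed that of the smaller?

2.96

Channel A: For a circular section of diameter D = 4.94 ft at depth y = 2.02 ft, the central angle is θ = 2 arccos(1 − 2y/D) = 2.775 rad. Then A = (D²/8)(θ − sin θ) = 7.373 ft² and P = Dθ/2 = 6.855 ft. Hydraulic radius R = A/P = 7.373/6.855 = 1.076 ft. Q_A = (1.486/0.017)·7.373·1.076^(2/3)·√0.0004299 = 14.03 ft³/s.
Channel B: For a triangular section with side slope z = 1.2: A = zy² = 1.2×3.84² = 17.69 ft²; P = 2y√(1+z²) = 2×3.84×1.562 = 12 ft. Hydraulic radius R = A/P = 17.69/12 = 1.475 ft. Q_B = (1.486/0.017)·17.69·1.475^(2/3)·√0.0004299 = 41.56 ft³/s.
The larger discharge is 41.56 ft³/s and the smaller is 14.03 ft³/s; the ratio is 2.96.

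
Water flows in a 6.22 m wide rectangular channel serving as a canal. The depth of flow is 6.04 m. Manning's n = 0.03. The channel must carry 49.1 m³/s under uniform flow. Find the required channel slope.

S = 0.000589

Flow area A = b·y = 6.22 × 6.04 = 37.57 m². Wetted perimeter P = b + 2y = 6.22 + 2×6.04 = 18.3 m.
Hydraulic radius R = A/P = 37.57/18.3 = 2.053 m.
From Manning's equation, S = [nQ / (1 A R^(2/3))]² = [0.03 × 49.1 / (1 × 37.57 × 2.053^(2/3))]² = 0.000589.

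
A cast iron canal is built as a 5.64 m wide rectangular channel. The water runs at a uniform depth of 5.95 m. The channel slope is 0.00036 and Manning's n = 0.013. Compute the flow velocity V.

V = 2.25 m/s

Flow area A = b·y = 5.64 × 5.95 = 33.56 m². Wetted perimeter P = b + 2y = 5.64 + 2×5.95 = 17.54 m.
Hydraulic radius R = A/P = 33.56/17.54 = 1.913 m.
From Manning's equation, V = (1/n) R^(2/3) S^(1/2) = (1/0.013) × 1.913^(2/3) × 0.00036^(1/2) = 2.25 m/s.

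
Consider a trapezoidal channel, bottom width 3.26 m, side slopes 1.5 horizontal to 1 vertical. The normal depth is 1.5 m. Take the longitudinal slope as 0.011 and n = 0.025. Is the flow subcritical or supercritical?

supercritical

With bottom width b = 3.26 m and side slope z = 1.5: A = (b + zy)y = (3.26 + 1.5×1.5)×1.5 = 8.265 m²; P = b + 2y√(1+z²) = 3.26 + 2×1.5×1.803 = 8.668 m.
Hydraulic radius R = A/P = 8.265/8.668 = 0.9535 m.
V = (1/n) R^(2/3) √S = (1/0.025) × 0.9535^(2/3) × √0.011 = 4.064 m/s. Hydraulic depth D_h = A/T = 8.265/7.76 = 1.065 m.
Froude number Fr = V/√(g·D_h) = 4.064/√(9.81×1.065) = 1.26, which is greater than 1, so the flow is supercritical.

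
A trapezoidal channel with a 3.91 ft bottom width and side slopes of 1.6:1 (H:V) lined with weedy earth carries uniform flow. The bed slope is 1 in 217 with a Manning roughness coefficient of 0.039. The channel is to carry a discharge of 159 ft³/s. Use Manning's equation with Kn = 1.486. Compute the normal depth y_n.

Manning's equation rearranged: A R^(2/3) = nQ / (1.486·√S) = 0.039 × 159 / (1.486 × √0.004608) = 61.47.
Trying y = 2.9 ft: A R^(2/3) = 34.89 — short.
Trying y = 4.1 ft: A R^(2/3) = 72.94 — over.
Trying y = 3.79 ft: A R^(2/3) = 61.51 — close enough.

y_n = 3.79 ft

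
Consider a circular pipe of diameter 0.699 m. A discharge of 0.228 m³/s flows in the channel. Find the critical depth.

y_c = 0.295 m

At critical depth, Q² T / (g A³) = 1, i.e. A³/T = Q²/g = 0.228²/9.81 = 0.005299.
Try y = 0.207 m: A³/T = 0.001347 — short.
Try y = 0.33 m: A³/T = 0.008115 — over.
Try y = 0.295 m: A³/T = 0.005283 — close enough.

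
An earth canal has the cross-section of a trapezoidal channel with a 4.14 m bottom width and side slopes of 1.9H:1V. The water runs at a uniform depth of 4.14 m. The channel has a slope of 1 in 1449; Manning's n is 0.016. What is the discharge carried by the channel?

With bottom width b = 4.14 m and side slope z = 1.9: A = (b + zy)y = (4.14 + 1.9×4.14)×4.14 = 49.7 m²; P = b + 2y√(1+z²) = 4.14 + 2×4.14×2.147 = 21.92 m.
Hydraulic radius R = A/P = 49.7/21.92 = 2.268 m.
Manning's equation: Q = (1/n) A R^(2/3) S^(1/2) = (1/0.016) × 49.7 × 2.268^(2/3) × 0.0006901^(1/2) = 141 m³/s.

Q = 141 m³/s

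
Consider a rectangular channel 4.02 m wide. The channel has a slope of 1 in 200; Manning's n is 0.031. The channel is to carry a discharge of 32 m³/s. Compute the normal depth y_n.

Manning's equation rearranged: A R^(2/3) = nQ / (1·√S) = 0.031 × 32 / (√0.005) = 14.03.
At y = 2.65 m: A R^(2/3) = 11.65 — too small.
At y = 3.9 m: A R^(2/3) = 18.93 — too large.
At y = 3.07 m: A R^(2/3) = 14.05 — matches.

y_n = 3.07 m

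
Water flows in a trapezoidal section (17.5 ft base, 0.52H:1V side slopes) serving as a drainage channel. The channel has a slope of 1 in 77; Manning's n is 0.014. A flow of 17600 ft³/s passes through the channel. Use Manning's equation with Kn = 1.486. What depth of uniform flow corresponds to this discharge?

y_n = 15.1 ft

Manning's equation rearranged: A R^(2/3) = nQ / (1.486·√S) = 0.014 × 17600 / (1.486 × √0.01299) = 1455.
Try y = 13.5 ft: A R^(2/3) = 1200 — low.
Try y = 19.3 ft: A R^(2/3) = 2250 — high.
Try y = 15.1 ft: A R^(2/3) = 1457 — close enough.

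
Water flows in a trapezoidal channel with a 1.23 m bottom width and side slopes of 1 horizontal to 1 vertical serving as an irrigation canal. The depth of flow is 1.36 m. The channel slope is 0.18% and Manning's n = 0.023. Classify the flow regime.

subcritical

With bottom width b = 1.23 m and side slope z = 1: A = (b + zy)y = (1.23 + 1×1.36)×1.36 = 3.522 m²; P = b + 2y√(1+z²) = 1.23 + 2×1.36×1.414 = 5.077 m.
Hydraulic radius R = A/P = 3.522/5.077 = 0.6938 m.
V = (1/n) R^(2/3) √S = (1/0.023) × 0.6938^(2/3) × √0.0018 = 1.446 m/s. Hydraulic depth D_h = A/T = 3.522/3.95 = 0.8917 m.
Froude number Fr = V/√(g·D_h) = 1.446/√(9.81×0.8917) = 0.489, which is less than 1, so the flow is subcritical.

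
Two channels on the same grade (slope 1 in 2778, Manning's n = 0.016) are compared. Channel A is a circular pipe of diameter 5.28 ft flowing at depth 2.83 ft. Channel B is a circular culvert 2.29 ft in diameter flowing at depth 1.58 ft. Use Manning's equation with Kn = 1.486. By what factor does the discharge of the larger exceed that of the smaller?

6.34

Channel A: For a circular section of diameter D = 5.28 ft at depth y = 2.83 ft, the central angle is θ = 2 arccos(1 − 2y/D) = 3.286 rad. Then A = (D²/8)(θ − sin θ) = 11.95 ft² and P = Dθ/2 = 8.674 ft. Hydraulic radius R = A/P = 11.95/8.674 = 1.378 ft. Q_A = (1.486/0.016)·11.95·1.378^(2/3)·√0.00036 = 26.07 ft³/s.
Channel B: For a circular section of diameter D = 2.29 ft at depth y = 1.58 ft, the central angle is θ = 2 arccos(1 − 2y/D) = 3.921 rad. Then A = (D²/8)(θ − sin θ) = 3.031 ft² and P = Dθ/2 = 4.49 ft. Hydraulic radius R = A/P = 3.031/4.49 = 0.6751 ft. Q_B = (1.486/0.016)·3.031·0.6751^(2/3)·√0.00036 = 4.11 ft³/s.
The larger discharge is 26.07 ft³/s and the smaller is 4.11 ft³/s; the ratio is 6.34.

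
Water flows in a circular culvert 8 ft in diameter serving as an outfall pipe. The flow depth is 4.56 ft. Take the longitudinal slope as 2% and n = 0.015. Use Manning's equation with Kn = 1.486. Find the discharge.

For a circular section of diameter D = 8 ft at depth y = 4.56 ft, the central angle is θ = 2 arccos(1 − 2y/D) = 3.423 rad. Then A = (D²/8)(θ − sin θ) = 29.6 ft² and P = Dθ/2 = 13.69 ft.
Hydraulic radius R = A/P = 29.6/13.69 = 2.162 ft.
Manning's equation: Q = (1.486/n) A R^(2/3) S^(1/2) = (1.486/0.015) × 29.6 × 2.162^(2/3) × 0.02^(1/2) = 693 ft³/s.

Q = 693 ft³/s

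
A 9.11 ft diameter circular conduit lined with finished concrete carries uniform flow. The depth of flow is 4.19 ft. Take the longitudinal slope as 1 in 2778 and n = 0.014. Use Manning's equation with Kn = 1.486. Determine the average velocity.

V = 3.36 ft/s

For a circular section of diameter D = 9.11 ft at depth y = 4.19 ft, the central angle is θ = 2 arccos(1 − 2y/D) = 2.981 rad. Then A = (D²/8)(θ − sin θ) = 29.27 ft² and P = Dθ/2 = 13.58 ft.
Hydraulic radius R = A/P = 29.27/13.58 = 2.155 ft.
From Manning's equation, V = (1.486/n) R^(2/3) S^(1/2) = (1.486/0.014) × 2.155^(2/3) × 0.00036^(1/2) = 3.36 ft/s.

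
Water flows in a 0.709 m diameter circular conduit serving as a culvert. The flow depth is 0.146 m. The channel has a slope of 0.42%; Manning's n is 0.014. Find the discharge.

Q = 0.0536 m³/s

For a circular section of diameter D = 0.709 m at depth y = 0.146 m, the central angle is θ = 2 arccos(1 − 2y/D) = 1.884 rad. Then A = (D²/8)(θ − sin θ) = 0.05861 m² and P = Dθ/2 = 0.6679 m.
Hydraulic radius R = A/P = 0.05861/0.6679 = 0.08775 m.
Manning's equation: Q = (1/n) A R^(2/3) S^(1/2) = (1/0.014) × 0.05861 × 0.08775^(2/3) × 0.0042^(1/2) = 0.0536 m³/s.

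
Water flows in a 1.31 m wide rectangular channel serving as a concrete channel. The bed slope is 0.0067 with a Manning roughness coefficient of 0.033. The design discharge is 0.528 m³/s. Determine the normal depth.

y_n = 0.408 m

Manning's equation rearranged: A R^(2/3) = nQ / (1·√S) = 0.033 × 0.528 / (√0.0067) = 0.2129.
Trying y = 0.347 m: A R^(2/3) = 0.1691 — too small.
Trying y = 0.445 m: A R^(2/3) = 0.2405 — too large.
Trying y = 0.408 m: A R^(2/3) = 0.2129 — close enough.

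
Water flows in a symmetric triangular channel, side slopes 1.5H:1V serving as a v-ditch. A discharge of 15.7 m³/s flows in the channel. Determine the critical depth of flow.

y_c = 1.86 m

At critical depth, Q² T / (g A³) = 1, i.e. A³/T = Q²/g = 15.7²/9.81 = 25.13.
At y = 1.29 m: A³/T = 4.019 — low.
At y = 1.86 m: A³/T = 25.04 — matches.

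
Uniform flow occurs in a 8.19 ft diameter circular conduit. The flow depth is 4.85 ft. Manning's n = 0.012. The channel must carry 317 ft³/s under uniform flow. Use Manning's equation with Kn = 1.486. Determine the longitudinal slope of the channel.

S = 0.00209

For a circular section of diameter D = 8.19 ft at depth y = 4.85 ft, the central angle is θ = 2 arccos(1 − 2y/D) = 3.512 rad. Then A = (D²/8)(θ − sin θ) = 32.49 ft² and P = Dθ/2 = 14.38 ft.
Hydraulic radius R = A/P = 32.49/14.38 = 2.259 ft.
From Manning's equation, S = [nQ / (1.486 A R^(2/3))]² = [0.012 × 317 / (1.486 × 32.49 × 2.259^(2/3))]² = 0.00209.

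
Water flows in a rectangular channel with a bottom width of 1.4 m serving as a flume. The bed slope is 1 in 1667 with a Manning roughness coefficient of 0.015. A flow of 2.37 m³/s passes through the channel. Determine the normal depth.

Manning's equation rearranged: A R^(2/3) = nQ / (1·√S) = 0.015 × 2.37 / (√0.0005999) = 1.451.
At y = 2.04 m: A R^(2/3) = 1.85 — over.
At y = 1.66 m: A R^(2/3) = 1.449 — matches.

y_n = 1.66 m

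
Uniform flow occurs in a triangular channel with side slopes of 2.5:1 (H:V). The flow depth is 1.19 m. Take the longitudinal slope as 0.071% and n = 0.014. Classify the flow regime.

subcritical

For a triangular section with side slope z = 2.5: A = zy² = 2.5×1.19² = 3.54 m²; P = 2y√(1+z²) = 2×1.19×2.693 = 6.408 m.
Hydraulic radius R = A/P = 3.54/6.408 = 0.5524 m.
V = (1/n) R^(2/3) √S = (1/0.014) × 0.5524^(2/3) × √0.00071 = 1.281 m/s. Hydraulic depth D_h = A/T = 3.54/5.95 = 0.595 m.
Froude number Fr = V/√(g·D_h) = 1.281/√(9.81×0.595) = 0.53, which is less than 1, so the flow is subcritical.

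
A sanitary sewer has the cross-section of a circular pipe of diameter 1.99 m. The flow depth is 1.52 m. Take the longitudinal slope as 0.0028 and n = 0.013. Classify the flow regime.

For a circular section of diameter D = 1.99 m at depth y = 1.52 m, the central angle is θ = 2 arccos(1 − 2y/D) = 4.253 rad. Then A = (D²/8)(θ − sin θ) = 2.549 m² and P = Dθ/2 = 4.232 m.
Hydraulic radius R = A/P = 2.549/4.232 = 0.6024 m.
V = (1/n) R^(2/3) √S = (1/0.013) × 0.6024^(2/3) × √0.0028 = 2.903 m/s. Hydraulic depth D_h = A/T = 2.549/1.69 = 1.508 m.
Froude number Fr = V/√(g·D_h) = 2.903/√(9.81×1.508) = 0.755, which is less than 1, so the flow is subcritical.

subcritical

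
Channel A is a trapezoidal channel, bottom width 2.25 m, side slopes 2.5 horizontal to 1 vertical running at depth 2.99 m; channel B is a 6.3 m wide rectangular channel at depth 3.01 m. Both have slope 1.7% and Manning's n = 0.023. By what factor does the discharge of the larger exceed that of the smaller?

Channel A: With bottom width b = 2.25 m and side slope z = 2.5: A = (b + zy)y = (2.25 + 2.5×2.99)×2.99 = 29.08 m²; P = b + 2y√(1+z²) = 2.25 + 2×2.99×2.693 = 18.35 m. Hydraulic radius R = A/P = 29.08/18.35 = 1.584 m. Q_A = (1/0.023)·29.08·1.584^(2/3)·√0.017 = 224 m³/s.
Channel B: Flow area A = b·y = 6.3 × 3.01 = 18.96 m². Wetted perimeter P = b + 2y = 6.3 + 2×3.01 = 12.32 m. Hydraulic radius R = A/P = 18.96/12.32 = 1.539 m. Q_B = (1/0.023)·18.96·1.539^(2/3)·√0.017 = 143.3 m³/s.
The larger discharge is 224 m³/s and the smaller is 143.3 m³/s; the ratio is 1.56.

1.56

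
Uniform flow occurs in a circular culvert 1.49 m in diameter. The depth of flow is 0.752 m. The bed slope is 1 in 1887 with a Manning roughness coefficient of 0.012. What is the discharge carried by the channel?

For a circular section of diameter D = 1.49 m at depth y = 0.752 m, the central angle is θ = 2 arccos(1 − 2y/D) = 3.16 rad. Then A = (D²/8)(θ − sin θ) = 0.8823 m² and P = Dθ/2 = 2.354 m.
Hydraulic radius R = A/P = 0.8823/2.354 = 0.3747 m.
Manning's equation: Q = (1/n) A R^(2/3) S^(1/2) = (1/0.012) × 0.8823 × 0.3747^(2/3) × 0.0005299^(1/2) = 0.88 m³/s.

Q = 0.88 m³/s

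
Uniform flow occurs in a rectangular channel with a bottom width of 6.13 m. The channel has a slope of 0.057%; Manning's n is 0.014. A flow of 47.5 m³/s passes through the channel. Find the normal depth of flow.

Manning's equation rearranged: A R^(2/3) = nQ / (1·√S) = 0.014 × 47.5 / (√0.00057) = 27.85.
Trying y = 2.84 m: A R^(2/3) = 22.55 — short.
Trying y = 3.96 m: A R^(2/3) = 34.95 — over.
Trying y = 3.33 m: A R^(2/3) = 27.88 — matches.

y_n = 3.33 m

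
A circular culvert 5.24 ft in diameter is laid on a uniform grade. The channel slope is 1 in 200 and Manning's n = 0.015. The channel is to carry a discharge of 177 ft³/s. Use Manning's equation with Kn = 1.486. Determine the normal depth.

y_n = 4.2 ft

Manning's equation rearranged: A R^(2/3) = nQ / (1.486·√S) = 0.015 × 177 / (1.486 × √0.005) = 25.27.
At y = 3.37 ft: A R^(2/3) = 19.23 — low.
At y = 4.85 ft: A R^(2/3) = 27.74 — high.
At y = 4.2 ft: A R^(2/3) = 25.28 — close enough.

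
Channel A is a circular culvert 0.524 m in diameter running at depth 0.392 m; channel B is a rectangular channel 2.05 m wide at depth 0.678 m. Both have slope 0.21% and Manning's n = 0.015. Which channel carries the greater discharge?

channel B

Channel A: For a circular section of diameter D = 0.524 m at depth y = 0.392 m, the central angle is θ = 2 arccos(1 − 2y/D) = 4.18 rad. Then A = (D²/8)(θ − sin θ) = 0.173 m² and P = Dθ/2 = 1.095 m. Hydraulic radius R = A/P = 0.173/1.095 = 0.158 m. Q_A = (1/0.015)·0.173·0.158^(2/3)·√0.0021 = 0.1545 m³/s.
Channel B: Flow area A = b·y = 2.05 × 0.678 = 1.39 m². Wetted perimeter P = b + 2y = 2.05 + 2×0.678 = 3.406 m. Hydraulic radius R = A/P = 1.39/3.406 = 0.4081 m. Q_B = (1/0.015)·1.39·0.4081^(2/3)·√0.0021 = 2.336 m³/s.
Q_A = 0.1545 m³/s vs Q_B = 2.336 m³/s, so channel B carries more.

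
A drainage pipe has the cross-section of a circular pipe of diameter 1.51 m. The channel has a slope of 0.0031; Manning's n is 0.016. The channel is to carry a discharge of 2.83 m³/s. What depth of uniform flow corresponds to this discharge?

Manning's equation rearranged: A R^(2/3) = nQ / (1·√S) = 0.016 × 2.83 / (√0.0031) = 0.8133.
Try y = 1.36 m: A R^(2/3) = 0.9972 — high.
Try y = 1.09 m: A R^(2/3) = 0.8145 — matches.

y_n = 1.09 m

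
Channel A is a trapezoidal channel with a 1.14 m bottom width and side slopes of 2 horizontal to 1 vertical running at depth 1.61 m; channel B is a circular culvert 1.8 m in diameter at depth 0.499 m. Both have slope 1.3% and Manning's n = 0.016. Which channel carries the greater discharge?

channel A

Channel A: With bottom width b = 1.14 m and side slope z = 2: A = (b + zy)y = (1.14 + 2×1.61)×1.61 = 7.02 m²; P = b + 2y√(1+z²) = 1.14 + 2×1.61×2.236 = 8.34 m. Hydraulic radius R = A/P = 7.02/8.34 = 0.8417 m. Q_A = (1/0.016)·7.02·0.8417^(2/3)·√0.013 = 44.59 m³/s.
Channel B: For a circular section of diameter D = 1.8 m at depth y = 0.499 m, the central angle is θ = 2 arccos(1 − 2y/D) = 2.218 rad. Then A = (D²/8)(θ − sin θ) = 0.5752 m² and P = Dθ/2 = 1.996 m. Hydraulic radius R = A/P = 0.5752/1.996 = 0.2881 m. Q_B = (1/0.016)·0.5752·0.2881^(2/3)·√0.013 = 1.788 m³/s.
Q_A = 44.59 m³/s vs Q_B = 1.788 m³/s, so channel A carries more.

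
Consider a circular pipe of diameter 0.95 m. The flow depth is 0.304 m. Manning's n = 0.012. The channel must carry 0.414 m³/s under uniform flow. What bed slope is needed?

For a circular section of diameter D = 0.95 m at depth y = 0.304 m, the central angle is θ = 2 arccos(1 − 2y/D) = 2.405 rad. Then A = (D²/8)(θ − sin θ) = 0.1955 m² and P = Dθ/2 = 1.142 m.
Hydraulic radius R = A/P = 0.1955/1.142 = 0.1712 m.
From Manning's equation, S = [nQ / (1 A R^(2/3))]² = [0.012 × 0.414 / (1 × 0.1955 × 0.1712^(2/3))]² = 0.00679.

S = 0.00679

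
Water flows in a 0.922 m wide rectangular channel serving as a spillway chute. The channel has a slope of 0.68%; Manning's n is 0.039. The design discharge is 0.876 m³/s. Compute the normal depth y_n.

Manning's equation rearranged: A R^(2/3) = nQ / (1·√S) = 0.039 × 0.876 / (√0.0068) = 0.4143.
Try y = 0.691 m: A R^(2/3) = 0.2704 — low.
Try y = 1.09 m: A R^(2/3) = 0.4741 — high.
Try y = 0.975 m: A R^(2/3) = 0.4144 — matches.

y_n = 0.975 m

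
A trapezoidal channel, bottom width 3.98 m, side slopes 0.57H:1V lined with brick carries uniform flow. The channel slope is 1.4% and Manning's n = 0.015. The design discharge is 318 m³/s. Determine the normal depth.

Manning's equation rearranged: A R^(2/3) = nQ / (1·√S) = 0.015 × 318 / (√0.014) = 40.31.
Try y = 3 m: A R^(2/3) = 23.04 — low.
Try y = 4.11 m: A R^(2/3) = 40.33 — matches.

y_n = 4.11 m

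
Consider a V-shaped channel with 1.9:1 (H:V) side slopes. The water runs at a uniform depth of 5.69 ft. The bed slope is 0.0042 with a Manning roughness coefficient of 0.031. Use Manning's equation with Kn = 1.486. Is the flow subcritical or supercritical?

For a triangular section with side slope z = 1.9: A = zy² = 1.9×5.69² = 61.51 ft²; P = 2y√(1+z²) = 2×5.69×2.147 = 24.43 ft.
Hydraulic radius R = A/P = 61.51/24.43 = 2.518 ft.
V = (1.486/n) R^(2/3) √S = (1.486/0.031) × 2.518^(2/3) × √0.0042 = 5.749 ft/s. Hydraulic depth D_h = A/T = 61.51/21.62 = 2.845 ft.
Froude number Fr = V/√(g·D_h) = 5.749/√(32.2×2.845) = 0.601, which is less than 1, so the flow is subcritical.

subcritical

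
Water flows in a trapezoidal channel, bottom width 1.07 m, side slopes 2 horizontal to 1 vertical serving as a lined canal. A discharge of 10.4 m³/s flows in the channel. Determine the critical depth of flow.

y_c = 1.17 m

At critical depth, Q² T / (g A³) = 1, i.e. A³/T = Q²/g = 10.4²/9.81 = 11.03.
Try y = 1.04 m: A³/T = 6.722 — low.
Try y = 1.17 m: A³/T = 11.04 — close enough.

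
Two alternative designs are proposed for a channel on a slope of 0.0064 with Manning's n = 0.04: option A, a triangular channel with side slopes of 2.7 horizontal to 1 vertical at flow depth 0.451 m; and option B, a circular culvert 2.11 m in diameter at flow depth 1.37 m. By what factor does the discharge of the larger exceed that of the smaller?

Channel A: For a triangular section with side slope z = 2.7: A = zy² = 2.7×0.451² = 0.5492 m²; P = 2y√(1+z²) = 2×0.451×2.879 = 2.597 m. Hydraulic radius R = A/P = 0.5492/2.597 = 0.2115 m. Q_A = (1/0.04)·0.5492·0.2115^(2/3)·√0.0064 = 0.3899 m³/s.
Channel B: For a circular section of diameter D = 2.11 m at depth y = 1.37 m, the central angle is θ = 2 arccos(1 − 2y/D) = 3.748 rad. Then A = (D²/8)(θ − sin θ) = 2.403 m² and P = Dθ/2 = 3.954 m. Hydraulic radius R = A/P = 2.403/3.954 = 0.6077 m. Q_B = (1/0.04)·2.403·0.6077^(2/3)·√0.0064 = 3.448 m³/s.
The larger discharge is 3.448 m³/s and the smaller is 0.3899 m³/s; the ratio is 8.84.

8.84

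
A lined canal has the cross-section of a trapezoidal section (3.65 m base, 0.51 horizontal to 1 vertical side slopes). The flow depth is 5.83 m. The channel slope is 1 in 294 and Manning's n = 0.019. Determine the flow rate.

Q = 207 m³/s

With bottom width b = 3.65 m and side slope z = 0.51: A = (b + zy)y = (3.65 + 0.51×5.83)×5.83 = 38.61 m²; P = b + 2y√(1+z²) = 3.65 + 2×5.83×1.123 = 16.74 m.
Hydraulic radius R = A/P = 38.61/16.74 = 2.307 m.
Manning's equation: Q = (1/n) A R^(2/3) S^(1/2) = (1/0.019) × 38.61 × 2.307^(2/3) × 0.003401^(1/2) = 207 m³/s.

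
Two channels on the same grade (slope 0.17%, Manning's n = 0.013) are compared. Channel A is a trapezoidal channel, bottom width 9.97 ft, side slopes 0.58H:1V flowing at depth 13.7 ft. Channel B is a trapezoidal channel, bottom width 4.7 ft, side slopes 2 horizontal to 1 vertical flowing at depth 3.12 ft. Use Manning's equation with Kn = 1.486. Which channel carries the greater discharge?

Channel A: With bottom width b = 9.97 ft and side slope z = 0.58: A = (b + zy)y = (9.97 + 0.58×13.7)×13.7 = 245.4 ft²; P = b + 2y√(1+z²) = 9.97 + 2×13.7×1.156 = 41.65 ft. Hydraulic radius R = A/P = 245.4/41.65 = 5.894 ft. Q_A = (1.486/0.013)·245.4·5.894^(2/3)·√0.0017 = 3775 ft³/s.
Channel B: With bottom width b = 4.7 ft and side slope z = 2: A = (b + zy)y = (4.7 + 2×3.12)×3.12 = 34.13 ft²; P = b + 2y√(1+z²) = 4.7 + 2×3.12×2.236 = 18.65 ft. Hydraulic radius R = A/P = 34.13/18.65 = 1.83 ft. Q_B = (1.486/0.013)·34.13·1.83^(2/3)·√0.0017 = 240.7 ft³/s.
Q_A = 3775 ft³/s vs Q_B = 240.7 ft³/s, so channel A carries more.

channel A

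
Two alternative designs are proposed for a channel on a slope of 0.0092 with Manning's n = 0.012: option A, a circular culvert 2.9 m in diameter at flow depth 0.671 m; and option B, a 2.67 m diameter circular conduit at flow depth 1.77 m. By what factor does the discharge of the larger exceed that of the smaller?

5.31

Channel A: For a circular section of diameter D = 2.9 m at depth y = 0.671 m, the central angle is θ = 2 arccos(1 − 2y/D) = 2.007 rad. Then A = (D²/8)(θ − sin θ) = 1.157 m² and P = Dθ/2 = 2.911 m. Hydraulic radius R = A/P = 1.157/2.911 = 0.3977 m. Q_A = (1/0.012)·1.157·0.3977^(2/3)·√0.0092 = 5.003 m³/s.
Channel B: For a circular section of diameter D = 2.67 m at depth y = 1.77 m, the central angle is θ = 2 arccos(1 − 2y/D) = 3.805 rad. Then A = (D²/8)(θ − sin θ) = 3.94 m² and P = Dθ/2 = 5.08 m. Hydraulic radius R = A/P = 3.94/5.08 = 0.7756 m. Q_B = (1/0.012)·3.94·0.7756^(2/3)·√0.0092 = 26.58 m³/s.
The larger discharge is 26.58 m³/s and the smaller is 5.003 m³/s; the ratio is 5.31.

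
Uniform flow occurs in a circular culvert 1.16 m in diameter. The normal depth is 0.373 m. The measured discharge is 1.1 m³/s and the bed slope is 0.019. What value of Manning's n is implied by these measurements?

For a circular section of diameter D = 1.16 m at depth y = 0.373 m, the central angle is θ = 2 arccos(1 − 2y/D) = 2.412 rad. Then A = (D²/8)(θ − sin θ) = 0.2935 m² and P = Dθ/2 = 1.399 m.
Hydraulic radius R = A/P = 0.2935/1.399 = 0.2098 m.
Rearranging Manning's equation: n = (1/Q) A R^(2/3) S^(1/2) = (1/1.1) × 0.2935 × 0.2098^(2/3) × √0.019 = 0.013.

n = 0.013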